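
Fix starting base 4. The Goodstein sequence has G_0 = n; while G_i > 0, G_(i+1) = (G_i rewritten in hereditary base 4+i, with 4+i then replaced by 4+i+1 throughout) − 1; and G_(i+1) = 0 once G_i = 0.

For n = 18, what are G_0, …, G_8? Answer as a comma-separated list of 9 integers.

18, 26, 36, 48, 53, 58, 63, 68, 73

i=0: 18 = 4^2 + 2 (b=4); 4→5: 5^2 + 2 = 27; 27−1 = 26
i=1: 26 = 5^2 + 1 (b=5); 5→6: 6^2 + 1 = 37; 37−1 = 36
i=2: 36 = 6^2 (b=6); 6→7: 7^2 = 49; 49−1 = 48
i=3: 48 = 6·7 + 6 (b=7); 7→8: 6·8 + 6 = 54; 54−1 = 53
i=4: 53 = 6·8 + 5 (b=8); 8→9: 6·9 + 5 = 59; 59−1 = 58
i=5: 58 = 6·9 + 4 (b=9); 9→10: 6·10 + 4 = 64; 64−1 = 63
i=6: 63 = 6·10 + 3 (b=10); 10→11: 6·11 + 3 = 69; 69−1 = 68
i=7: 68 = 6·11 + 2 (b=11); 11→12: 6·12 + 2 = 74; 74−1 = 73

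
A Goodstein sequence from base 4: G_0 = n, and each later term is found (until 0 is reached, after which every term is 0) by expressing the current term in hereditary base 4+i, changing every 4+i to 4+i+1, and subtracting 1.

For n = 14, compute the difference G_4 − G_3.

1

base 4: 14 = 3·4 + 2; at 5: 3·5 + 2 = 17; next = 16
base 5: 16 = 3·5 + 1; at 6: 3·6 + 1 = 19; next = 18
base 6: 18 = 3·6; at 7: 3·7 = 21; next = 20
base 7: 20 = 2·7 + 6; at 8: 2·8 + 6 = 22; next = 21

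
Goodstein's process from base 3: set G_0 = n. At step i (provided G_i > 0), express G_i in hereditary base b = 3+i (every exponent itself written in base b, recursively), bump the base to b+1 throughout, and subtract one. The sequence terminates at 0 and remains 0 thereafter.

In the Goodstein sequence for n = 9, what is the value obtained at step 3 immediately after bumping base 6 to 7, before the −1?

i=0: 9 = 3^2 (b=3); 3→4: 4^2 = 16; 16−1 = 15
i=1: 15 = 3·4 + 3 (b=4); 4→5: 3·5 + 3 = 18; 18−1 = 17
i=2: 17 = 3·5 + 2 (b=5); 5→6: 3·6 + 2 = 20; 20−1 = 19

22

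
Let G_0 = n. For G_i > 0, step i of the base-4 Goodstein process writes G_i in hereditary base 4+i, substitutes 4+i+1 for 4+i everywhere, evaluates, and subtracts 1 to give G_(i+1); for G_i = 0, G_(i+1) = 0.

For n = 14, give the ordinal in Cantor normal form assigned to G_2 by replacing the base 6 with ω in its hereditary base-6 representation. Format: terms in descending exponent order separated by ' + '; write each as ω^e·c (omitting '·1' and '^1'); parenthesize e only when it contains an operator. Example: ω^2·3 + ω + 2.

ω·3

G_0=14  [base 4] 3·4 + 2  →[4↦5]→  3·5 + 2 = 17  −1 ⇒ G_1=16
G_1=16  [base 5] 3·5 + 1  →[5↦6]→  3·6 + 1 = 19  −1 ⇒ G_2=18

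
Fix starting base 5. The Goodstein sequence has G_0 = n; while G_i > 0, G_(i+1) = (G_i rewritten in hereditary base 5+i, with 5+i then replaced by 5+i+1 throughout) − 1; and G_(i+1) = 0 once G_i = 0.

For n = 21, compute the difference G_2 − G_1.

3

i=0: 21 = 4·5 + 1 (b=5); 5→6: 4·6 + 1 = 25; 25−1 = 24
i=1: 24 = 4·6 (b=6); 6→7: 4·7 = 28; 28−1 = 27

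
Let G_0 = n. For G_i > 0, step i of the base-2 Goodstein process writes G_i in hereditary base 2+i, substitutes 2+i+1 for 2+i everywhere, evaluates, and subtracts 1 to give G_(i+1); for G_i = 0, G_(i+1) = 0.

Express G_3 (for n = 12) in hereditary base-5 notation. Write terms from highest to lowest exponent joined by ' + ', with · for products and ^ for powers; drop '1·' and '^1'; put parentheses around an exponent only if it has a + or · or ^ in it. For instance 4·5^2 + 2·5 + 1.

5^(5 + 1) + 2·5^2 + 2·5

i=0: 12 = 2^(2 + 1) + 2^2 (b=2); 2→3: 3^(3 + 1) + 3^3 = 108; 108−1 = 107
i=1: 107 = 3^(3 + 1) + 2·3^2 + 2·3 + 2 (b=3); 3→4: 4^(4 + 1) + 2·4^2 + 2·4 + 2 = 1066; 1066−1 = 1065
i=2: 1065 = 4^(4 + 1) + 2·4^2 + 2·4 + 1 (b=4); 4→5: 5^(5 + 1) + 2·5^2 + 2·5 + 1 = 15686; 15686−1 = 15685
i=3: 15685 = 5^(5 + 1) + 2·5^2 + 2·5 (b=5); 5→6: 6^(6 + 1) + 2·6^2 + 2·6 = 280020; 280020−1 = 280019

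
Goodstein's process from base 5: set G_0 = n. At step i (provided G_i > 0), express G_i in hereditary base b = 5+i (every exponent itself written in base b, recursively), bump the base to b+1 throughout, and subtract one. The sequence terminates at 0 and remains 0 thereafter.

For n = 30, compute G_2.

53

[0] 30 ≡ 5^2 + 5 (base 5). Lift 6: 42. −1: 41.
[1] 41 ≡ 6^2 + 5 (base 6). Lift 7: 54. −1: 53.
[2] 53 ≡ 7^2 + 4 (base 7). Lift 8: 68. −1: 67.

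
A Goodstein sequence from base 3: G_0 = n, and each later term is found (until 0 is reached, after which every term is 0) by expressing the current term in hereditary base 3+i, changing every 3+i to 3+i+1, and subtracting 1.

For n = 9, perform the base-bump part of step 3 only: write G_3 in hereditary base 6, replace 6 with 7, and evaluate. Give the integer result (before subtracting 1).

base 3: 9 = 3^2; at 4: 4^2 = 16; next = 15
base 4: 15 = 3·4 + 3; at 5: 3·5 + 3 = 18; next = 17
base 5: 17 = 3·5 + 2; at 6: 3·6 + 2 = 20; next = 19
base 6: 19 = 3·6 + 1; at 7: 3·7 + 1 = 22; next = 21

22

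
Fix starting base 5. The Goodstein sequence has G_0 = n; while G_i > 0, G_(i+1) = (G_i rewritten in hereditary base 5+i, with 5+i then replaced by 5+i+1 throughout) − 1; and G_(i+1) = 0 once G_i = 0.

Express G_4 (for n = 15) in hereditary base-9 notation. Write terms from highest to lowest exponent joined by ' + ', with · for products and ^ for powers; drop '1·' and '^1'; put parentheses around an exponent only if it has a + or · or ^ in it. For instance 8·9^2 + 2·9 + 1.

G_0=15  [base 5] 3·5  →[5↦6]→  3·6 = 18  −1 ⇒ G_1=17
G_1=17  [base 6] 2·6 + 5  →[6↦7]→  2·7 + 5 = 19  −1 ⇒ G_2=18
G_2=18  [base 7] 2·7 + 4  →[7↦8]→  2·8 + 4 = 20  −1 ⇒ G_3=19
G_3=19  [base 8] 2·8 + 3  →[8↦9]→  2·9 + 3 = 21  −1 ⇒ G_4=20
G_4=20  [base 9] 2·9 + 2  →[9↦10]→  2·10 + 2 = 22  −1 ⇒ G_5=21

2·9 + 2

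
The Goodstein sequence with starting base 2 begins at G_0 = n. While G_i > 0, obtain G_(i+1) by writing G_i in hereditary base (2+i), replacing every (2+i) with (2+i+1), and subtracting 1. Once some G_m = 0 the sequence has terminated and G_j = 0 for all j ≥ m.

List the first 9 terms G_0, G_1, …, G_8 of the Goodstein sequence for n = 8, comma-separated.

G_0 = 8. HB_2(8) = 2^(2 + 1). Bump = 81. G_1 = 80.
G_1 = 80. HB_3(80) = 2·3^3 + 2·3^2 + 2·3 + 2. Bump = 554. G_2 = 553.
G_2 = 553. HB_4(553) = 2·4^4 + 2·4^2 + 2·4 + 1. Bump = 6311. G_3 = 6310.
G_3 = 6310. HB_5(6310) = 2·5^5 + 2·5^2 + 2·5. Bump = 93396. G_4 = 93395.
G_4 = 93395. HB_6(93395) = 2·6^6 + 2·6^2 + 6 + 5. Bump = 1647196. G_5 = 1647195.
G_5 = 1647195. HB_7(1647195) = 2·7^7 + 2·7^2 + 7 + 4. Bump = 33554572. G_6 = 33554571.
G_6 = 33554571. HB_8(33554571) = 2·8^8 + 2·8^2 + 8 + 3. Bump = 774841152. G_7 = 774841151.
G_7 = 774841151. HB_9(774841151) = 2·9^9 + 2·9^2 + 9 + 2. Bump = 20000000212. G_8 = 20000000211.

8, 80, 553, 6310, 93395, 1647195, 33554571, 774841151, 20000000211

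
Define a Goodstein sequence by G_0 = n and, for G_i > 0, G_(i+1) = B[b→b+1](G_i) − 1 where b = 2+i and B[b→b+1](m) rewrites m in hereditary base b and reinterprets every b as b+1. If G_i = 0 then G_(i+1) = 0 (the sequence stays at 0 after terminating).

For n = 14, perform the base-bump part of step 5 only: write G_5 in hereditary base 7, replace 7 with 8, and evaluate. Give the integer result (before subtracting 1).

14 —HB2→ 2^(2 + 1) + 2^2 + 2 —bump→ 3^(3 + 1) + 3^3 + 3 = 111 —(−1)→ 110
110 —HB3→ 3^(3 + 1) + 3^3 + 2 —bump→ 4^(4 + 1) + 4^4 + 2 = 1282 —(−1)→ 1281
1281 —HB4→ 4^(4 + 1) + 4^4 + 1 —bump→ 5^(5 + 1) + 5^5 + 1 = 18751 —(−1)→ 18750
18750 —HB5→ 5^(5 + 1) + 5^5 —bump→ 6^(6 + 1) + 6^6 = 326592 —(−1)→ 326591
326591 —HB6→ 6^(6 + 1) + 5·6^5 + 5·6^4 + 5·6^3 + 5·6^2 + 5·6 + 5 —bump→ 7^(7 + 1) + 5·7^5 + 5·7^4 + 5·7^3 + 5·7^2 + 5·7 + 5 = 5862841 —(−1)→ 5862840

134404972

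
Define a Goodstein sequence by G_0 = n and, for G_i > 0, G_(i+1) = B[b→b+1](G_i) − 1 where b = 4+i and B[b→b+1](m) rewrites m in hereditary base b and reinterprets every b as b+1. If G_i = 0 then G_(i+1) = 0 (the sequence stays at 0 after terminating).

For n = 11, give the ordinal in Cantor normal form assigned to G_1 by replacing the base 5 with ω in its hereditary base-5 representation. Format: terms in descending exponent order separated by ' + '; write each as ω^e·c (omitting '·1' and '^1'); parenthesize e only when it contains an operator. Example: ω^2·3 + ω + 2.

base 4: 11 = 2·4 + 3; at 5: 2·5 + 3 = 13; next = 12
base 5: 12 = 2·5 + 2; at 6: 2·6 + 2 = 14; next = 13

ω·2 + 2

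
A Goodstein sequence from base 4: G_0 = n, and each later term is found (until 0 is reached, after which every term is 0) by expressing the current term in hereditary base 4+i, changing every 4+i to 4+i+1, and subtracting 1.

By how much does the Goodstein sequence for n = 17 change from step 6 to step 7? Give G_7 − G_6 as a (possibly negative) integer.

step 0: 17 = 4^2 + 1; sub 5 for 4: 5^2 + 1; = 26; G_1 = 26−1 = 25
step 1: 25 = 5^2; sub 6 for 5: 6^2; = 36; G_2 = 36−1 = 35
step 2: 35 = 5·6 + 5; sub 7 for 6: 5·7 + 5; = 40; G_3 = 40−1 = 39
step 3: 39 = 5·7 + 4; sub 8 for 7: 5·8 + 4; = 44; G_4 = 44−1 = 43
step 4: 43 = 5·8 + 3; sub 9 for 8: 5·9 + 3; = 48; G_5 = 48−1 = 47
step 5: 47 = 5·9 + 2; sub 10 for 9: 5·10 + 2; = 52; G_6 = 52−1 = 51
step 6: 51 = 5·10 + 1; sub 11 for 10: 5·11 + 1; = 56; G_7 = 56−1 = 55

4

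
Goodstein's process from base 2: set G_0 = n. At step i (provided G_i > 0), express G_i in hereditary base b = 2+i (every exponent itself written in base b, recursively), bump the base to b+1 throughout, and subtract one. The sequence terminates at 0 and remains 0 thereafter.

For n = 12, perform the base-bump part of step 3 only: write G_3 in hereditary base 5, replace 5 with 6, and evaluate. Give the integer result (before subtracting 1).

step 0: 12 = 2^(2 + 1) + 2^2; sub 3 for 2: 3^(3 + 1) + 3^3; = 108; G_1 = 108−1 = 107
step 1: 107 = 3^(3 + 1) + 2·3^2 + 2·3 + 2; sub 4 for 3: 4^(4 + 1) + 2·4^2 + 2·4 + 2; = 1066; G_2 = 1066−1 = 1065
step 2: 1065 = 4^(4 + 1) + 2·4^2 + 2·4 + 1; sub 5 for 4: 5^(5 + 1) + 2·5^2 + 2·5 + 1; = 15686; G_3 = 15686−1 = 15685

280020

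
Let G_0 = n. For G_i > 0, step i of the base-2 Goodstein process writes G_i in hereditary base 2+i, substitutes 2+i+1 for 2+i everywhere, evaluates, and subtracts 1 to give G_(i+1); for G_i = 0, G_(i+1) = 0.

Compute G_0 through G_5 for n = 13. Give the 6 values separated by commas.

i=0: 13 = 2^(2 + 1) + 2^2 + 1 (b=2); 2→3: 3^(3 + 1) + 3^3 + 1 = 109; 109−1 = 108
i=1: 108 = 3^(3 + 1) + 3^3 (b=3); 3→4: 4^(4 + 1) + 4^4 = 1280; 1280−1 = 1279
i=2: 1279 = 4^(4 + 1) + 3·4^3 + 3·4^2 + 3·4 + 3 (b=4); 4→5: 5^(5 + 1) + 3·5^3 + 3·5^2 + 3·5 + 3 = 16093; 16093−1 = 16092
i=3: 16092 = 5^(5 + 1) + 3·5^3 + 3·5^2 + 3·5 + 2 (b=5); 5→6: 6^(6 + 1) + 3·6^3 + 3·6^2 + 3·6 + 2 = 280712; 280712−1 = 280711
i=4: 280711 = 6^(6 + 1) + 3·6^3 + 3·6^2 + 3·6 + 1 (b=6); 6→7: 7^(7 + 1) + 3·7^3 + 3·7^2 + 3·7 + 1 = 5765999; 5765999−1 = 5765998

13, 108, 1279, 16092, 280711, 5765998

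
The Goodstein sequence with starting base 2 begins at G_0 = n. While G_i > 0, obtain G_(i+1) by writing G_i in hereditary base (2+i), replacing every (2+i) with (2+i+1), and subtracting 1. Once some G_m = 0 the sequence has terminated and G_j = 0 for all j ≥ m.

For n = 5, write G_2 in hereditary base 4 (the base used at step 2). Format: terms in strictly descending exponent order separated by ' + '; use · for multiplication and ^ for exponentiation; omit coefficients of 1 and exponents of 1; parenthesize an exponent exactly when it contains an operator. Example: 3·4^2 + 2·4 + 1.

i=0: 5 = 2^2 + 1 (b=2); 2→3: 3^3 + 1 = 28; 28−1 = 27
i=1: 27 = 3^3 (b=3); 3→4: 4^4 = 256; 256−1 = 255
i=2: 255 = 3·4^3 + 3·4^2 + 3·4 + 3 (b=4); 4→5: 3·5^3 + 3·5^2 + 3·5 + 3 = 468; 468−1 = 467

3·4^3 + 3·4^2 + 3·4 + 3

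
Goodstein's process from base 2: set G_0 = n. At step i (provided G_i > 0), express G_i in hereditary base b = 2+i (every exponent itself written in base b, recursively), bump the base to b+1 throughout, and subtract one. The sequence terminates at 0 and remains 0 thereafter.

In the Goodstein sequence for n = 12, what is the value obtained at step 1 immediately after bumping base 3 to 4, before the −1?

base 2: 12 = 2^(2 + 1) + 2^2; at 3: 3^(3 + 1) + 3^3 = 108; next = 107
base 3: 107 = 3^(3 + 1) + 2·3^2 + 2·3 + 2; at 4: 4^(4 + 1) + 2·4^2 + 2·4 + 2 = 1066; next = 1065

1066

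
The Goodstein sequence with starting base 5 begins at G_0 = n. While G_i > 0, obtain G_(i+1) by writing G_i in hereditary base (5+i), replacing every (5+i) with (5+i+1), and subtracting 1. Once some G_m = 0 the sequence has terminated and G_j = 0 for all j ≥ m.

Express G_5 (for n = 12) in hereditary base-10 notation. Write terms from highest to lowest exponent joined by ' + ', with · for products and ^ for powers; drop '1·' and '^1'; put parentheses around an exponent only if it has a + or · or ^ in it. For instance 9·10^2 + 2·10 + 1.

10 + 5

G_0=12  [base 5] 2·5 + 2  →[5↦6]→  2·6 + 2 = 14  −1 ⇒ G_1=13
G_1=13  [base 6] 2·6 + 1  →[6↦7]→  2·7 + 1 = 15  −1 ⇒ G_2=14
G_2=14  [base 7] 2·7  →[7↦8]→  2·8 = 16  −1 ⇒ G_3=15
G_3=15  [base 8] 8 + 7  →[8↦9]→  9 + 7 = 16  −1 ⇒ G_4=15
G_4=15  [base 9] 9 + 6  →[9↦10]→  10 + 6 = 16  −1 ⇒ G_5=15
G_5=15  [base 10] 10 + 5  →[10↦11]→  11 + 5 = 16  −1 ⇒ G_6=15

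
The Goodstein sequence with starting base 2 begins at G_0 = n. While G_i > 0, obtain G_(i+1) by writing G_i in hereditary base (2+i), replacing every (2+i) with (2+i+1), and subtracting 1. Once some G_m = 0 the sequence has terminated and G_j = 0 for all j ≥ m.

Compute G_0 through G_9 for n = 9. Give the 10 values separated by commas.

9, 81, 1023, 9842, 140743, 2471826, 50333399, 1162263921, 30000003325, 855935016215

9 —HB2→ 2^(2 + 1) + 1 —bump→ 3^(3 + 1) + 1 = 82 —(−1)→ 81
81 —HB3→ 3^(3 + 1) —bump→ 4^(4 + 1) = 1024 —(−1)→ 1023
1023 —HB4→ 3·4^4 + 3·4^3 + 3·4^2 + 3·4 + 3 —bump→ 3·5^5 + 3·5^3 + 3·5^2 + 3·5 + 3 = 9843 —(−1)→ 9842
9842 —HB5→ 3·5^5 + 3·5^3 + 3·5^2 + 3·5 + 2 —bump→ 3·6^6 + 3·6^3 + 3·6^2 + 3·6 + 2 = 140744 —(−1)→ 140743
140743 —HB6→ 3·6^6 + 3·6^3 + 3·6^2 + 3·6 + 1 —bump→ 3·7^7 + 3·7^3 + 3·7^2 + 3·7 + 1 = 2471827 —(−1)→ 2471826
2471826 —HB7→ 3·7^7 + 3·7^3 + 3·7^2 + 3·7 —bump→ 3·8^8 + 3·8^3 + 3·8^2 + 3·8 = 50333400 —(−1)→ 50333399
50333399 —HB8→ 3·8^8 + 3·8^3 + 3·8^2 + 2·8 + 7 —bump→ 3·9^9 + 3·9^3 + 3·9^2 + 2·9 + 7 = 1162263922 —(−1)→ 1162263921
1162263921 —HB9→ 3·9^9 + 3·9^3 + 3·9^2 + 2·9 + 6 —bump→ 3·10^10 + 3·10^3 + 3·10^2 + 2·10 + 6 = 30000003326 —(−1)→ 30000003325
30000003325 —HB10→ 3·10^10 + 3·10^3 + 3·10^2 + 2·10 + 5 —bump→ 3·11^11 + 3·11^3 + 3·11^2 + 2·11 + 5 = 855935016216 —(−1)→ 855935016215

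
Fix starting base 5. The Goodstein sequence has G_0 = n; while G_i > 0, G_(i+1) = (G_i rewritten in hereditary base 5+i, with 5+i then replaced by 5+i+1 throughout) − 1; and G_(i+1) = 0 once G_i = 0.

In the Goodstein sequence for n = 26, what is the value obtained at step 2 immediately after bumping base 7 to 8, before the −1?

i=0: 26 = 5^2 + 1 (b=5); 5→6: 6^2 + 1 = 37; 37−1 = 36
i=1: 36 = 6^2 (b=6); 6→7: 7^2 = 49; 49−1 = 48
i=2: 48 = 6·7 + 6 (b=7); 7→8: 6·8 + 6 = 54; 54−1 = 53

54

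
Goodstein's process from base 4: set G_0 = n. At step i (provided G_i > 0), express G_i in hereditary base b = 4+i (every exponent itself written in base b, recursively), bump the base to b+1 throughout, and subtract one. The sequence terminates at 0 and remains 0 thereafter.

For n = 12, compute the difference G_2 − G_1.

1

[0] 12 ≡ 3·4 (base 4). Lift 5: 15. −1: 14.
[1] 14 ≡ 2·5 + 4 (base 5). Lift 6: 16. −1: 15.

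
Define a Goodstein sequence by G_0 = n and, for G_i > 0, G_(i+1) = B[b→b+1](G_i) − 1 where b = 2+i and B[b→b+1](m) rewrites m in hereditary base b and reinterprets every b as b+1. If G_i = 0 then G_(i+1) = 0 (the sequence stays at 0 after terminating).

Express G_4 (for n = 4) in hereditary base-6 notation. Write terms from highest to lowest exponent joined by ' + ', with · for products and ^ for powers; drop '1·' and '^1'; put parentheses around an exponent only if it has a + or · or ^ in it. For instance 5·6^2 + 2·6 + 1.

(0) 4|_2 = 2^2 ↦ 3^3|_3 = 27 ⇒ 26
(1) 26|_3 = 2·3^2 + 2·3 + 2 ↦ 2·4^2 + 2·4 + 2|_4 = 42 ⇒ 41
(2) 41|_4 = 2·4^2 + 2·4 + 1 ↦ 2·5^2 + 2·5 + 1|_5 = 61 ⇒ 60
(3) 60|_5 = 2·5^2 + 2·5 ↦ 2·6^2 + 2·6|_6 = 84 ⇒ 83
(4) 83|_6 = 2·6^2 + 6 + 5 ↦ 2·7^2 + 7 + 5|_7 = 110 ⇒ 109

2·6^2 + 6 + 5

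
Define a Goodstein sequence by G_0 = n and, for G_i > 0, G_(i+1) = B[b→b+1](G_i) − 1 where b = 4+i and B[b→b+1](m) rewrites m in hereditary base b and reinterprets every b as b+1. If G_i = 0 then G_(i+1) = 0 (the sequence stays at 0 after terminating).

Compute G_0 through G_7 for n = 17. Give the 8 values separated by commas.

step 0: 17 = 4^2 + 1; sub 5 for 4: 5^2 + 1; = 26; G_1 = 26−1 = 25
step 1: 25 = 5^2; sub 6 for 5: 6^2; = 36; G_2 = 36−1 = 35
step 2: 35 = 5·6 + 5; sub 7 for 6: 5·7 + 5; = 40; G_3 = 40−1 = 39
step 3: 39 = 5·7 + 4; sub 8 for 7: 5·8 + 4; = 44; G_4 = 44−1 = 43
step 4: 43 = 5·8 + 3; sub 9 for 8: 5·9 + 3; = 48; G_5 = 48−1 = 47
step 5: 47 = 5·9 + 2; sub 10 for 9: 5·10 + 2; = 52; G_6 = 52−1 = 51
step 6: 51 = 5·10 + 1; sub 11 for 10: 5·11 + 1; = 56; G_7 = 56−1 = 55

17, 25, 35, 39, 43, 47, 51, 55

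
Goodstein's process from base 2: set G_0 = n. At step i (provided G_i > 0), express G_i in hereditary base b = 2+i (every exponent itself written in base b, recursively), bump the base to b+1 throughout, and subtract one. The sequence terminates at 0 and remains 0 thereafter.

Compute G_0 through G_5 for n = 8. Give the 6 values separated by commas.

8, 80, 553, 6310, 93395, 1647195

(0) 8|_2 = 2^(2 + 1) ↦ 3^(3 + 1)|_3 = 81 ⇒ 80
(1) 80|_3 = 2·3^3 + 2·3^2 + 2·3 + 2 ↦ 2·4^4 + 2·4^2 + 2·4 + 2|_4 = 554 ⇒ 553
(2) 553|_4 = 2·4^4 + 2·4^2 + 2·4 + 1 ↦ 2·5^5 + 2·5^2 + 2·5 + 1|_5 = 6311 ⇒ 6310
(3) 6310|_5 = 2·5^5 + 2·5^2 + 2·5 ↦ 2·6^6 + 2·6^2 + 2·6|_6 = 93396 ⇒ 93395
(4) 93395|_6 = 2·6^6 + 2·6^2 + 6 + 5 ↦ 2·7^7 + 2·7^2 + 7 + 5|_7 = 1647196 ⇒ 1647195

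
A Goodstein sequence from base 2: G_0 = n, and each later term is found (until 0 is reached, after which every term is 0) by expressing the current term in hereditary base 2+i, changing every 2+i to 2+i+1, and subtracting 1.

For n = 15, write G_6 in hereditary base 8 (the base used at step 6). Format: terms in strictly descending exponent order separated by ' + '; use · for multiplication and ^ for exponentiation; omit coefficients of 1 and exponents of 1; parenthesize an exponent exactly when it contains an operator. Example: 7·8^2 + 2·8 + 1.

8^(8 + 1) + 7·8^7 + 7·8^6 + 7·8^5 + 7·8^4 + 7·8^3 + 7·8^2 + 7·8 + 7

G_0=15  [base 2] 2^(2 + 1) + 2^2 + 2 + 1  →[2↦3]→  3^(3 + 1) + 3^3 + 3 + 1 = 112  −1 ⇒ G_1=111
G_1=111  [base 3] 3^(3 + 1) + 3^3 + 3  →[3↦4]→  4^(4 + 1) + 4^4 + 4 = 1284  −1 ⇒ G_2=1283
G_2=1283  [base 4] 4^(4 + 1) + 4^4 + 3  →[4↦5]→  5^(5 + 1) + 5^5 + 3 = 18753  −1 ⇒ G_3=18752
G_3=18752  [base 5] 5^(5 + 1) + 5^5 + 2  →[5↦6]→  6^(6 + 1) + 6^6 + 2 = 326594  −1 ⇒ G_4=326593
G_4=326593  [base 6] 6^(6 + 1) + 6^6 + 1  →[6↦7]→  7^(7 + 1) + 7^7 + 1 = 6588345  −1 ⇒ G_5=6588344
G_5=6588344  [base 7] 7^(7 + 1) + 7^7  →[7↦8]→  8^(8 + 1) + 8^8 = 150994944  −1 ⇒ G_6=150994943
G_6=150994943  [base 8] 8^(8 + 1) + 7·8^7 + 7·8^6 + 7·8^5 + 7·8^4 + 7·8^3 + 7·8^2 + 7·8 + 7  →[8↦9]→  9^(9 + 1) + 7·9^7 + 7·9^6 + 7·9^5 + 7·9^4 + 7·9^3 + 7·9^2 + 7·9 + 7 = 3524450281  −1 ⇒ G_7=3524450280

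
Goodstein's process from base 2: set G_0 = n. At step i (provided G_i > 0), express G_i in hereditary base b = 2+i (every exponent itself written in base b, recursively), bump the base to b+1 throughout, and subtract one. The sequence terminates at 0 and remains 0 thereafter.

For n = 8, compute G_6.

base 2: 8 = 2^(2 + 1); at 3: 3^(3 + 1) = 81; next = 80
base 3: 80 = 2·3^3 + 2·3^2 + 2·3 + 2; at 4: 2·4^4 + 2·4^2 + 2·4 + 2 = 554; next = 553
base 4: 553 = 2·4^4 + 2·4^2 + 2·4 + 1; at 5: 2·5^5 + 2·5^2 + 2·5 + 1 = 6311; next = 6310
base 5: 6310 = 2·5^5 + 2·5^2 + 2·5; at 6: 2·6^6 + 2·6^2 + 2·6 = 93396; next = 93395
base 6: 93395 = 2·6^6 + 2·6^2 + 6 + 5; at 7: 2·7^7 + 2·7^2 + 7 + 5 = 1647196; next = 1647195
base 7: 1647195 = 2·7^7 + 2·7^2 + 7 + 4; at 8: 2·8^8 + 2·8^2 + 8 + 4 = 33554572; next = 33554571
base 8: 33554571 = 2·8^8 + 2·8^2 + 8 + 3; at 9: 2·9^9 + 2·9^2 + 9 + 3 = 774841152; next = 774841151

33554571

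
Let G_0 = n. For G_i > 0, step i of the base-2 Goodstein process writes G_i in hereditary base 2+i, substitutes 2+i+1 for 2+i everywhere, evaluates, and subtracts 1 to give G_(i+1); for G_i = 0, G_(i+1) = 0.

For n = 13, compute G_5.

base 2: 13 = 2^(2 + 1) + 2^2 + 1; at 3: 3^(3 + 1) + 3^3 + 1 = 109; next = 108
base 3: 108 = 3^(3 + 1) + 3^3; at 4: 4^(4 + 1) + 4^4 = 1280; next = 1279
base 4: 1279 = 4^(4 + 1) + 3·4^3 + 3·4^2 + 3·4 + 3; at 5: 5^(5 + 1) + 3·5^3 + 3·5^2 + 3·5 + 3 = 16093; next = 16092
base 5: 16092 = 5^(5 + 1) + 3·5^3 + 3·5^2 + 3·5 + 2; at 6: 6^(6 + 1) + 3·6^3 + 3·6^2 + 3·6 + 2 = 280712; next = 280711
base 6: 280711 = 6^(6 + 1) + 3·6^3 + 3·6^2 + 3·6 + 1; at 7: 7^(7 + 1) + 3·7^3 + 3·7^2 + 3·7 + 1 = 5765999; next = 5765998
base 7: 5765998 = 7^(7 + 1) + 3·7^3 + 3·7^2 + 3·7; at 8: 8^(8 + 1) + 3·8^3 + 3·8^2 + 3·8 = 134219480; next = 134219479

5765998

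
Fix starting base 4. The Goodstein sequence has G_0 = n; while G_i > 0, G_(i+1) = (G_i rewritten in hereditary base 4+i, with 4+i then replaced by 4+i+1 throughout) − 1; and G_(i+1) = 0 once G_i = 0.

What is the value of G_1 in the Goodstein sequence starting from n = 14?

step 0: 14 = 3·4 + 2; sub 5 for 4: 3·5 + 2; = 17; G_1 = 17−1 = 16
step 1: 16 = 3·5 + 1; sub 6 for 5: 3·6 + 1; = 19; G_2 = 19−1 = 18

16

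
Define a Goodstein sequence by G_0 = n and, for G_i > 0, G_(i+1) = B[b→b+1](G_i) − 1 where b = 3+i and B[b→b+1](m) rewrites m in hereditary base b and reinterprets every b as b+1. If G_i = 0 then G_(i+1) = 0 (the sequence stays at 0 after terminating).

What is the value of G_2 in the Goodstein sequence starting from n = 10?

step 0: 10 = 3^2 + 1; sub 4 for 3: 4^2 + 1; = 17; G_1 = 17−1 = 16
step 1: 16 = 4^2; sub 5 for 4: 5^2; = 25; G_2 = 25−1 = 24

24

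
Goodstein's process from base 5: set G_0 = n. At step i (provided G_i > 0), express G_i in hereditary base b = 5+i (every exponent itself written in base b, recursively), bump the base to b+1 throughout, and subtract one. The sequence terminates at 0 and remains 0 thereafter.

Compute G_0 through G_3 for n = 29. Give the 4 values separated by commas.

G_0 = 29. HB_5(29) = 5^2 + 4. Bump = 40. G_1 = 39.
G_1 = 39. HB_6(39) = 6^2 + 3. Bump = 52. G_2 = 51.
G_2 = 51. HB_7(51) = 7^2 + 2. Bump = 66. G_3 = 65.

29, 39, 51, 65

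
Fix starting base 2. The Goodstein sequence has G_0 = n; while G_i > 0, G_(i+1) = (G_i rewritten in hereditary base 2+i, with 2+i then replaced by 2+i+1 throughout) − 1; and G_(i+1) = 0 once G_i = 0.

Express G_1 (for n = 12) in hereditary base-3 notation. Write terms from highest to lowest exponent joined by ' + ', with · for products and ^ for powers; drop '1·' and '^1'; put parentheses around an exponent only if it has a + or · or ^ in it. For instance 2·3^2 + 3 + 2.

3^(3 + 1) + 2·3^2 + 2·3 + 2

step 0: 12 = 2^(2 + 1) + 2^2; sub 3 for 2: 3^(3 + 1) + 3^3; = 108; G_1 = 108−1 = 107
step 1: 107 = 3^(3 + 1) + 2·3^2 + 2·3 + 2; sub 4 for 3: 4^(4 + 1) + 2·4^2 + 2·4 + 2; = 1066; G_2 = 1066−1 = 1065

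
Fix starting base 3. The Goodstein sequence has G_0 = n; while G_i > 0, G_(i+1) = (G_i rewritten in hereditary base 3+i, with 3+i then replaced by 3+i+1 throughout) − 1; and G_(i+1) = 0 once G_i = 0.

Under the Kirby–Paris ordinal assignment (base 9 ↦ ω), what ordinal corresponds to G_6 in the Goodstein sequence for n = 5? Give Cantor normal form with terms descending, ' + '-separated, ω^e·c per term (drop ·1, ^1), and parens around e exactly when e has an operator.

5 —HB3→ 3 + 2 —bump→ 4 + 2 = 6 —(−1)→ 5
5 —HB4→ 4 + 1 —bump→ 5 + 1 = 6 —(−1)→ 5
5 —HB5→ 5 —bump→ 6 = 6 —(−1)→ 5
5 —HB6→ 5 —bump→ 5 = 5 —(−1)→ 4
4 —HB7→ 4 —bump→ 4 = 4 —(−1)→ 3
3 —HB8→ 3 —bump→ 3 = 3 —(−1)→ 2
2 —HB9→ 2 —bump→ 2 = 2 —(−1)→ 1

2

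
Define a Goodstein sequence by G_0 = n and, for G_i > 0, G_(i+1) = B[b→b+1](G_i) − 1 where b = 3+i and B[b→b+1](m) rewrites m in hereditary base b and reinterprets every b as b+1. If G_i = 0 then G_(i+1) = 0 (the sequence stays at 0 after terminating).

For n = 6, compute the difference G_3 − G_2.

0

[0] 6 ≡ 2·3 (base 3). Lift 4: 8. −1: 7.
[1] 7 ≡ 4 + 3 (base 4). Lift 5: 8. −1: 7.
[2] 7 ≡ 5 + 2 (base 5). Lift 6: 8. −1: 7.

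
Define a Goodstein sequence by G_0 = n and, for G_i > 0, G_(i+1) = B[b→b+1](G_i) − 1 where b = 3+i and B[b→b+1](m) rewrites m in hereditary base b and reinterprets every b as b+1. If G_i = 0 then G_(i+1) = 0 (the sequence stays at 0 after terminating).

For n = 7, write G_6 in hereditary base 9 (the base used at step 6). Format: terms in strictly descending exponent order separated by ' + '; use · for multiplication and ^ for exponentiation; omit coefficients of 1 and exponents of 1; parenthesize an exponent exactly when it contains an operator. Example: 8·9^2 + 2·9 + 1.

7 —HB3→ 2·3 + 1 —bump→ 2·4 + 1 = 9 —(−1)→ 8
8 —HB4→ 2·4 —bump→ 2·5 = 10 —(−1)→ 9
9 —HB5→ 5 + 4 —bump→ 6 + 4 = 10 —(−1)→ 9
9 —HB6→ 6 + 3 —bump→ 7 + 3 = 10 —(−1)→ 9
9 —HB7→ 7 + 2 —bump→ 8 + 2 = 10 —(−1)→ 9
9 —HB8→ 8 + 1 —bump→ 9 + 1 = 10 —(−1)→ 9
9 —HB9→ 9 —bump→ 10 = 10 —(−1)→ 9

9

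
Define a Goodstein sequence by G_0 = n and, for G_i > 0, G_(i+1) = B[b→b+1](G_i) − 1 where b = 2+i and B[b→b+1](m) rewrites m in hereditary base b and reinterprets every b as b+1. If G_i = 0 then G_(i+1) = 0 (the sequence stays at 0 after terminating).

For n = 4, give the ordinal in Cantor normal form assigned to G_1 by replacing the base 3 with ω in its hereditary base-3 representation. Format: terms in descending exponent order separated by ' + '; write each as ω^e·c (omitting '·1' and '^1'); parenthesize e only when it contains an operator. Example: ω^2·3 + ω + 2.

G_0=4  [base 2] 2^2  →[2↦3]→  3^3 = 27  −1 ⇒ G_1=26
G_1=26  [base 3] 2·3^2 + 2·3 + 2  →[3↦4]→  2·4^2 + 2·4 + 2 = 42  −1 ⇒ G_2=41

ω^2·2 + ω·2 + 2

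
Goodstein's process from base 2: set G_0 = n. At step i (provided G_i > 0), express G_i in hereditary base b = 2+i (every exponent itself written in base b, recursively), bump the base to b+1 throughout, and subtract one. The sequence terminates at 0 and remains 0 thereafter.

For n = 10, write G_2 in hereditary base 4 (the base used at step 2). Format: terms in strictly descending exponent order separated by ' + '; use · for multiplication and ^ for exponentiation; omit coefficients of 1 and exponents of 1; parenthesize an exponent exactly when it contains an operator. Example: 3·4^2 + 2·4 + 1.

10 —HB2→ 2^(2 + 1) + 2 —bump→ 3^(3 + 1) + 3 = 84 —(−1)→ 83
83 —HB3→ 3^(3 + 1) + 2 —bump→ 4^(4 + 1) + 2 = 1026 —(−1)→ 1025
1025 —HB4→ 4^(4 + 1) + 1 —bump→ 5^(5 + 1) + 1 = 15626 —(−1)→ 15625

4^(4 + 1) + 1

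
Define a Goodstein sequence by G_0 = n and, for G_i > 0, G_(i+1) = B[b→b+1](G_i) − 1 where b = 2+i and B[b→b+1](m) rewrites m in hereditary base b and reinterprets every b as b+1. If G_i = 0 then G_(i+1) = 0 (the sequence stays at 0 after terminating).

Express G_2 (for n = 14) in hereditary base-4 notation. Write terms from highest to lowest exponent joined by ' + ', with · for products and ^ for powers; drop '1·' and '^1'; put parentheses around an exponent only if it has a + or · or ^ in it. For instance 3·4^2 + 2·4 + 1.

4^(4 + 1) + 4^4 + 1

G_0=14  [base 2] 2^(2 + 1) + 2^2 + 2  →[2↦3]→  3^(3 + 1) + 3^3 + 3 = 111  −1 ⇒ G_1=110
G_1=110  [base 3] 3^(3 + 1) + 3^3 + 2  →[3↦4]→  4^(4 + 1) + 4^4 + 2 = 1282  −1 ⇒ G_2=1281
G_2=1281  [base 4] 4^(4 + 1) + 4^4 + 1  →[4↦5]→  5^(5 + 1) + 5^5 + 1 = 18751  −1 ⇒ G_3=18750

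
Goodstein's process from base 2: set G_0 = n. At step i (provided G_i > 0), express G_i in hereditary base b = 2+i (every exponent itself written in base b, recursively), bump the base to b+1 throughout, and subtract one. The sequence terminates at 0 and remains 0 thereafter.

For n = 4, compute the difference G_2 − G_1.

[0] 4 ≡ 2^2 (base 2). Lift 3: 27. −1: 26.
[1] 26 ≡ 2·3^2 + 2·3 + 2 (base 3). Lift 4: 42. −1: 41.

15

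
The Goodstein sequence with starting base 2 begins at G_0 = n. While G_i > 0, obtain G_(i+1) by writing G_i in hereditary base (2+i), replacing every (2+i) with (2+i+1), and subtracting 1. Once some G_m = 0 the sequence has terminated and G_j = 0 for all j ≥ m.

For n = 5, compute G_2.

255

(0) 5|_2 = 2^2 + 1 ↦ 3^3 + 1|_3 = 28 ⇒ 27
(1) 27|_3 = 3^3 ↦ 4^4|_4 = 256 ⇒ 255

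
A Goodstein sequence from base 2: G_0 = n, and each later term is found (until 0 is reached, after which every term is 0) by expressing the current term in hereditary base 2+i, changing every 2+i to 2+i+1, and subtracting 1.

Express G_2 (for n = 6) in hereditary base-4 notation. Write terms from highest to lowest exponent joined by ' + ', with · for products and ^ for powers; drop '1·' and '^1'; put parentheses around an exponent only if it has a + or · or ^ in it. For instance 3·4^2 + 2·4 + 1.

6 —HB2→ 2^2 + 2 —bump→ 3^3 + 3 = 30 —(−1)→ 29
29 —HB3→ 3^3 + 2 —bump→ 4^4 + 2 = 258 —(−1)→ 257
257 —HB4→ 4^4 + 1 —bump→ 5^5 + 1 = 3126 —(−1)→ 3125

4^4 + 1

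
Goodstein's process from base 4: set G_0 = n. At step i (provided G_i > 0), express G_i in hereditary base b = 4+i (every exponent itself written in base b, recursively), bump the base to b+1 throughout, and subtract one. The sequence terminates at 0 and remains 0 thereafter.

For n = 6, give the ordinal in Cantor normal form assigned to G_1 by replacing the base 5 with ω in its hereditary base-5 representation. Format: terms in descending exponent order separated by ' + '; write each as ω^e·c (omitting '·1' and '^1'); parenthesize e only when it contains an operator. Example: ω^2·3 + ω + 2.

ω + 1

step 0: 6 = 4 + 2; sub 5 for 4: 5 + 2; = 7; G_1 = 7−1 = 6
step 1: 6 = 5 + 1; sub 6 for 5: 6 + 1; = 7; G_2 = 7−1 = 6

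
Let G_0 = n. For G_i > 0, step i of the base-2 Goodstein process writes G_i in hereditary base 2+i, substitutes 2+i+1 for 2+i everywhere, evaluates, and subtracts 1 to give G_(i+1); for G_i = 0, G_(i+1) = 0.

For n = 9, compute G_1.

81

[0] 9 ≡ 2^(2 + 1) + 1 (base 2). Lift 3: 82. −1: 81.
[1] 81 ≡ 3^(3 + 1) (base 3). Lift 4: 1024. −1: 1023.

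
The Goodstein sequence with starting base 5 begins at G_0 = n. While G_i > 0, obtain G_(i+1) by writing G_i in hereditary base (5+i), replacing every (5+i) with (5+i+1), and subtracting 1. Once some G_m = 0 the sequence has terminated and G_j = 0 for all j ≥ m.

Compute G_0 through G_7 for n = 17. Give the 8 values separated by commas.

17, 19, 21, 23, 24, 25, 26, 27

base 5: 17 = 3·5 + 2; at 6: 3·6 + 2 = 20; next = 19
base 6: 19 = 3·6 + 1; at 7: 3·7 + 1 = 22; next = 21
base 7: 21 = 3·7; at 8: 3·8 = 24; next = 23
base 8: 23 = 2·8 + 7; at 9: 2·9 + 7 = 25; next = 24
base 9: 24 = 2·9 + 6; at 10: 2·10 + 6 = 26; next = 25
base 10: 25 = 2·10 + 5; at 11: 2·11 + 5 = 27; next = 26
base 11: 26 = 2·11 + 4; at 12: 2·12 + 4 = 28; next = 27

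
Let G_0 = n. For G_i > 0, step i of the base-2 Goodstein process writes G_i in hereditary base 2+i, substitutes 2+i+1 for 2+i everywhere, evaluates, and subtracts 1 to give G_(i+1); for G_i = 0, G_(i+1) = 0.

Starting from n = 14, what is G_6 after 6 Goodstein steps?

i=0: 14 = 2^(2 + 1) + 2^2 + 2 (b=2); 2→3: 3^(3 + 1) + 3^3 + 3 = 111; 111−1 = 110
i=1: 110 = 3^(3 + 1) + 3^3 + 2 (b=3); 3→4: 4^(4 + 1) + 4^4 + 2 = 1282; 1282−1 = 1281
i=2: 1281 = 4^(4 + 1) + 4^4 + 1 (b=4); 4→5: 5^(5 + 1) + 5^5 + 1 = 18751; 18751−1 = 18750
i=3: 18750 = 5^(5 + 1) + 5^5 (b=5); 5→6: 6^(6 + 1) + 6^6 = 326592; 326592−1 = 326591
i=4: 326591 = 6^(6 + 1) + 5·6^5 + 5·6^4 + 5·6^3 + 5·6^2 + 5·6 + 5 (b=6); 6→7: 7^(7 + 1) + 5·7^5 + 5·7^4 + 5·7^3 + 5·7^2 + 5·7 + 5 = 5862841; 5862841−1 = 5862840
i=5: 5862840 = 7^(7 + 1) + 5·7^5 + 5·7^4 + 5·7^3 + 5·7^2 + 5·7 + 4 (b=7); 7→8: 8^(8 + 1) + 5·8^5 + 5·8^4 + 5·8^3 + 5·8^2 + 5·8 + 4 = 134404972; 134404972−1 = 134404971
i=6: 134404971 = 8^(8 + 1) + 5·8^5 + 5·8^4 + 5·8^3 + 5·8^2 + 5·8 + 3 (b=8); 8→9: 9^(9 + 1) + 5·9^5 + 5·9^4 + 5·9^3 + 5·9^2 + 5·9 + 3 = 3487116549; 3487116549−1 = 3487116548

134404971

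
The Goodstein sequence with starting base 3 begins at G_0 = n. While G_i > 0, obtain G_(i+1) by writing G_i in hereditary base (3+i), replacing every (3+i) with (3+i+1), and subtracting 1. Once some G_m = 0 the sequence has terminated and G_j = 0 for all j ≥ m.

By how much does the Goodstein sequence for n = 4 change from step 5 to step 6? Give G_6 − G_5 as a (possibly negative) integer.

[0] 4 ≡ 3 + 1 (base 3). Lift 4: 5. −1: 4.
[1] 4 ≡ 4 (base 4). Lift 5: 5. −1: 4.
[2] 4 ≡ 4 (base 5). Lift 6: 4. −1: 3.
[3] 3 ≡ 3 (base 6). Lift 7: 3. −1: 2.
[4] 2 ≡ 2 (base 7). Lift 8: 2. −1: 1.
[5] 1 ≡ 1 (base 8). Lift 9: 1. −1: 0.

-1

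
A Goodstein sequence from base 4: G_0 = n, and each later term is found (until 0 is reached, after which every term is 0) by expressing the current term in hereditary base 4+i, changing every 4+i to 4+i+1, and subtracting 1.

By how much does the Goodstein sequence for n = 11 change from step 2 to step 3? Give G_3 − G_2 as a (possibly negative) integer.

1

(0) 11|_4 = 2·4 + 3 ↦ 2·5 + 3|_5 = 13 ⇒ 12
(1) 12|_5 = 2·5 + 2 ↦ 2·6 + 2|_6 = 14 ⇒ 13
(2) 13|_6 = 2·6 + 1 ↦ 2·7 + 1|_7 = 15 ⇒ 14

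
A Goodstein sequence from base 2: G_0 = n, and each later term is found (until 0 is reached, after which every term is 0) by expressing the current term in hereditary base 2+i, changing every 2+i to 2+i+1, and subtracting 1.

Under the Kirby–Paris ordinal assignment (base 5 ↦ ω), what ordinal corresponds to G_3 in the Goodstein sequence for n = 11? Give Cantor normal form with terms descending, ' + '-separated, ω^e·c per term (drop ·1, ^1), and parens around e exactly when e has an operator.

base 2: 11 = 2^(2 + 1) + 2 + 1; at 3: 3^(3 + 1) + 3 + 1 = 85; next = 84
base 3: 84 = 3^(3 + 1) + 3; at 4: 4^(4 + 1) + 4 = 1028; next = 1027
base 4: 1027 = 4^(4 + 1) + 3; at 5: 5^(5 + 1) + 3 = 15628; next = 15627
base 5: 15627 = 5^(5 + 1) + 2; at 6: 6^(6 + 1) + 2 = 279938; next = 279937

ω^(ω + 1) + 2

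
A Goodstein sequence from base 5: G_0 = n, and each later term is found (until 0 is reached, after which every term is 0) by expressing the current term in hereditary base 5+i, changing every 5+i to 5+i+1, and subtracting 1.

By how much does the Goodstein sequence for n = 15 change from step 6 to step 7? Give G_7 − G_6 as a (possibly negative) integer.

(0) 15|_5 = 3·5 ↦ 3·6|_6 = 18 ⇒ 17
(1) 17|_6 = 2·6 + 5 ↦ 2·7 + 5|_7 = 19 ⇒ 18
(2) 18|_7 = 2·7 + 4 ↦ 2·8 + 4|_8 = 20 ⇒ 19
(3) 19|_8 = 2·8 + 3 ↦ 2·9 + 3|_9 = 21 ⇒ 20
(4) 20|_9 = 2·9 + 2 ↦ 2·10 + 2|_10 = 22 ⇒ 21
(5) 21|_10 = 2·10 + 1 ↦ 2·11 + 1|_11 = 23 ⇒ 22
(6) 22|_11 = 2·11 ↦ 2·12|_12 = 24 ⇒ 23

1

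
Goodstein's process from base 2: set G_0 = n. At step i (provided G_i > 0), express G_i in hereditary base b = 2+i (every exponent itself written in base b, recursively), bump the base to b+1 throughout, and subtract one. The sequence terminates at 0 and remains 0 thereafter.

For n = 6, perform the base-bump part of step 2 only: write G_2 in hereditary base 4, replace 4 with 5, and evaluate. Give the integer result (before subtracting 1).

[0] 6 ≡ 2^2 + 2 (base 2). Lift 3: 30. −1: 29.
[1] 29 ≡ 3^3 + 2 (base 3). Lift 4: 258. −1: 257.

3126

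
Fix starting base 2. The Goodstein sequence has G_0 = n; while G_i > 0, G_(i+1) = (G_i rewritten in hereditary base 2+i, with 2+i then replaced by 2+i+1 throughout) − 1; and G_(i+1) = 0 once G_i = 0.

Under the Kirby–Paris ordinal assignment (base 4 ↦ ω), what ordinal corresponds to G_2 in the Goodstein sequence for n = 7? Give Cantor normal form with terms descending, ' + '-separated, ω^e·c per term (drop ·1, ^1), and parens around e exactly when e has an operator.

i=0: 7 = 2^2 + 2 + 1 (b=2); 2→3: 3^3 + 3 + 1 = 31; 31−1 = 30
i=1: 30 = 3^3 + 3 (b=3); 3→4: 4^4 + 4 = 260; 260−1 = 259
i=2: 259 = 4^4 + 3 (b=4); 4→5: 5^5 + 3 = 3128; 3128−1 = 3127

ω^ω + 3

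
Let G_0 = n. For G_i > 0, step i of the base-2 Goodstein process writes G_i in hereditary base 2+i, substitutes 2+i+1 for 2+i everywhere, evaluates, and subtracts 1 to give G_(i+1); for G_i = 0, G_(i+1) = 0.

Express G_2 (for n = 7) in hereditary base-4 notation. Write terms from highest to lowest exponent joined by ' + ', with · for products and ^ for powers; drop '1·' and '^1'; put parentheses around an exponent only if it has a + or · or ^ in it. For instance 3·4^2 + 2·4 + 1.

4^4 + 3

base 2: 7 = 2^2 + 2 + 1; at 3: 3^3 + 3 + 1 = 31; next = 30
base 3: 30 = 3^3 + 3; at 4: 4^4 + 4 = 260; next = 259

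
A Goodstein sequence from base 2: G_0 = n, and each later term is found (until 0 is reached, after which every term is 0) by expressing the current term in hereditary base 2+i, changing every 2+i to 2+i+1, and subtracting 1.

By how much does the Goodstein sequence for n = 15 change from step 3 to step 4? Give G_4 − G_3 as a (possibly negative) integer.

step 0: 15 = 2^(2 + 1) + 2^2 + 2 + 1; sub 3 for 2: 3^(3 + 1) + 3^3 + 3 + 1; = 112; G_1 = 112−1 = 111
step 1: 111 = 3^(3 + 1) + 3^3 + 3; sub 4 for 3: 4^(4 + 1) + 4^4 + 4; = 1284; G_2 = 1284−1 = 1283
step 2: 1283 = 4^(4 + 1) + 4^4 + 3; sub 5 for 4: 5^(5 + 1) + 5^5 + 3; = 18753; G_3 = 18753−1 = 18752
step 3: 18752 = 5^(5 + 1) + 5^5 + 2; sub 6 for 5: 6^(6 + 1) + 6^6 + 2; = 326594; G_4 = 326594−1 = 326593

307841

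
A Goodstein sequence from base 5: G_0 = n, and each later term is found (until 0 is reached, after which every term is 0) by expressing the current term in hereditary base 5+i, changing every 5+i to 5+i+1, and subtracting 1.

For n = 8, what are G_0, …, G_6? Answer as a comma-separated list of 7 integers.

step 0: 8 = 5 + 3; sub 6 for 5: 6 + 3; = 9; G_1 = 9−1 = 8
step 1: 8 = 6 + 2; sub 7 for 6: 7 + 2; = 9; G_2 = 9−1 = 8
step 2: 8 = 7 + 1; sub 8 for 7: 8 + 1; = 9; G_3 = 9−1 = 8
step 3: 8 = 8; sub 9 for 8: 9; = 9; G_4 = 9−1 = 8
step 4: 8 = 8; sub 10 for 9: 8; = 8; G_5 = 8−1 = 7
step 5: 7 = 7; sub 11 for 10: 7; = 7; G_6 = 7−1 = 6

8, 8, 8, 8, 8, 7, 6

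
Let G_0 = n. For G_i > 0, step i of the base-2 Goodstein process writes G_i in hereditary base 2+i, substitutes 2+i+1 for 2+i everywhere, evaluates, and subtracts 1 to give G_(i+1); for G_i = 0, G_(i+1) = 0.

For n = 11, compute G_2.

G_0=11  [base 2] 2^(2 + 1) + 2 + 1  →[2↦3]→  3^(3 + 1) + 3 + 1 = 85  −1 ⇒ G_1=84
G_1=84  [base 3] 3^(3 + 1) + 3  →[3↦4]→  4^(4 + 1) + 4 = 1028  −1 ⇒ G_2=1027
G_2=1027  [base 4] 4^(4 + 1) + 3  →[4↦5]→  5^(5 + 1) + 3 = 15628  −1 ⇒ G_3=15627

1027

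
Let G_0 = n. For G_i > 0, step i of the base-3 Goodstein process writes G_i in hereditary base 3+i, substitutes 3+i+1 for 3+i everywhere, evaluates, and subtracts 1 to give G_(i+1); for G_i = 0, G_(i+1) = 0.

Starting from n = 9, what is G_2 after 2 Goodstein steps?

17

G_0=9  [base 3] 3^2  →[3↦4]→  4^2 = 16  −1 ⇒ G_1=15
G_1=15  [base 4] 3·4 + 3  →[4↦5]→  3·5 + 3 = 18  −1 ⇒ G_2=17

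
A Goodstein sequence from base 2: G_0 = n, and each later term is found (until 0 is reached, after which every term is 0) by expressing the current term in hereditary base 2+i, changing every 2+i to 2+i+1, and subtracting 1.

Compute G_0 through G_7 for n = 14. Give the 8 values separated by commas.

14, 110, 1281, 18750, 326591, 5862840, 134404971, 3487116548

i=0: 14 = 2^(2 + 1) + 2^2 + 2 (b=2); 2→3: 3^(3 + 1) + 3^3 + 3 = 111; 111−1 = 110
i=1: 110 = 3^(3 + 1) + 3^3 + 2 (b=3); 3→4: 4^(4 + 1) + 4^4 + 2 = 1282; 1282−1 = 1281
i=2: 1281 = 4^(4 + 1) + 4^4 + 1 (b=4); 4→5: 5^(5 + 1) + 5^5 + 1 = 18751; 18751−1 = 18750
i=3: 18750 = 5^(5 + 1) + 5^5 (b=5); 5→6: 6^(6 + 1) + 6^6 = 326592; 326592−1 = 326591
i=4: 326591 = 6^(6 + 1) + 5·6^5 + 5·6^4 + 5·6^3 + 5·6^2 + 5·6 + 5 (b=6); 6→7: 7^(7 + 1) + 5·7^5 + 5·7^4 + 5·7^3 + 5·7^2 + 5·7 + 5 = 5862841; 5862841−1 = 5862840
i=5: 5862840 = 7^(7 + 1) + 5·7^5 + 5·7^4 + 5·7^3 + 5·7^2 + 5·7 + 4 (b=7); 7→8: 8^(8 + 1) + 5·8^5 + 5·8^4 + 5·8^3 + 5·8^2 + 5·8 + 4 = 134404972; 134404972−1 = 134404971
i=6: 134404971 = 8^(8 + 1) + 5·8^5 + 5·8^4 + 5·8^3 + 5·8^2 + 5·8 + 3 (b=8); 8→9: 9^(9 + 1) + 5·9^5 + 5·9^4 + 5·9^3 + 5·9^2 + 5·9 + 3 = 3487116549; 3487116549−1 = 3487116548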